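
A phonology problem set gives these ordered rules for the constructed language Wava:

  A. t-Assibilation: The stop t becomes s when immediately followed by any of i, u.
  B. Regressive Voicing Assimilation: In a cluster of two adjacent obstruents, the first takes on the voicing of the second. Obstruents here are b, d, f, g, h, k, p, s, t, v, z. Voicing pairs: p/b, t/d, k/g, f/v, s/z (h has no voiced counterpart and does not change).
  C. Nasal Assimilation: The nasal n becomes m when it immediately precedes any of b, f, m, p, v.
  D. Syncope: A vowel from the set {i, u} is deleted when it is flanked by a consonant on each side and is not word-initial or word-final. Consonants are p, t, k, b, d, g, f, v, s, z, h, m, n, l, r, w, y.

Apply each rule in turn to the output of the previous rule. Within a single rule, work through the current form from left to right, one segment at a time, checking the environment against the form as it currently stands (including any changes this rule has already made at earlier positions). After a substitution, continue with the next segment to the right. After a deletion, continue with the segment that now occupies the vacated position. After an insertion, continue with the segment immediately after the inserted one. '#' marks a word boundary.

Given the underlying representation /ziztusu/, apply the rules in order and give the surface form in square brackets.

[zsssu]

A t-Assibilation: [ziztusu] → [zizsusu]
B Regressive Voicing Assimilation: [zizsusu] → [zissusu]
C Nasal Assimilation: no change — [zissusu]
D Syncope: [zissusu] → [zsssu]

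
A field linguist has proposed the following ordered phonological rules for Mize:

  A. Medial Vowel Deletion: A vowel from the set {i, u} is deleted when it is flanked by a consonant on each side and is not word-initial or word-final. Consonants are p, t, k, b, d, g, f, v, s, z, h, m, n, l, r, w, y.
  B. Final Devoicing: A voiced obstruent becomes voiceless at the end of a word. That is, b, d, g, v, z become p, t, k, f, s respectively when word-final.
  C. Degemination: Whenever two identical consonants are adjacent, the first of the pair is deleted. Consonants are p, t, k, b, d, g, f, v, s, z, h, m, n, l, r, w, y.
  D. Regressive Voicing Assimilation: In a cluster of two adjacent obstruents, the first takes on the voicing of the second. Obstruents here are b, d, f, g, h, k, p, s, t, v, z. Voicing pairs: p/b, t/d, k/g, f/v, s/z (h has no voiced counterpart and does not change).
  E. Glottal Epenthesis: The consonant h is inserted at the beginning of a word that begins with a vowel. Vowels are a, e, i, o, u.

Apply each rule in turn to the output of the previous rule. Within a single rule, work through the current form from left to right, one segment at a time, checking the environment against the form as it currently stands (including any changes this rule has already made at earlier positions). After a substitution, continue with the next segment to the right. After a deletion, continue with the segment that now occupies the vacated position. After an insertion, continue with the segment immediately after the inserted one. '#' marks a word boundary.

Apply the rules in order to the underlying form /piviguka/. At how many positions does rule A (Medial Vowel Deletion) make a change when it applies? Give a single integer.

3

A Medial Vowel Deletion: [piviguka] → [pvgka]
B Final Devoicing: no change — [pvgka]
C Degemination: no change — [pvgka]
D Regressive Voicing Assimilation: [pvgka] → [bvkka]
E Glottal Epenthesis: no change — [bvkka]
Rule A changed 3 position(s).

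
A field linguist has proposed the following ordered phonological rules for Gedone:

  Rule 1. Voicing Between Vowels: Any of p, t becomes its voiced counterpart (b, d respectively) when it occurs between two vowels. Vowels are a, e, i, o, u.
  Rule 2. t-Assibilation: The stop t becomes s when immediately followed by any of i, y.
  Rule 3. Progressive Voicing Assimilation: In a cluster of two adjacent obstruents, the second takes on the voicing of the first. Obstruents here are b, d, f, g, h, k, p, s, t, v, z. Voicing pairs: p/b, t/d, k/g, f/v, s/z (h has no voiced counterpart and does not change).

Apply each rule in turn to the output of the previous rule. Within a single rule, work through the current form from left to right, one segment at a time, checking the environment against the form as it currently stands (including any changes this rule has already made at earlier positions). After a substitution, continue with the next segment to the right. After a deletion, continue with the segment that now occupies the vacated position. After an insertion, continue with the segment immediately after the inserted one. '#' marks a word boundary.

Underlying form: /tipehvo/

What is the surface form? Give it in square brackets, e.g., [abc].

Rule 1 Voicing Between Vowels: [tipehvo] → [tibehvo]
Rule 2 t-Assibilation: [tibehvo] → [sibehvo]
Rule 3 Progressive Voicing Assimilation: [sibehvo] → [sibehfo]

[sibehfo]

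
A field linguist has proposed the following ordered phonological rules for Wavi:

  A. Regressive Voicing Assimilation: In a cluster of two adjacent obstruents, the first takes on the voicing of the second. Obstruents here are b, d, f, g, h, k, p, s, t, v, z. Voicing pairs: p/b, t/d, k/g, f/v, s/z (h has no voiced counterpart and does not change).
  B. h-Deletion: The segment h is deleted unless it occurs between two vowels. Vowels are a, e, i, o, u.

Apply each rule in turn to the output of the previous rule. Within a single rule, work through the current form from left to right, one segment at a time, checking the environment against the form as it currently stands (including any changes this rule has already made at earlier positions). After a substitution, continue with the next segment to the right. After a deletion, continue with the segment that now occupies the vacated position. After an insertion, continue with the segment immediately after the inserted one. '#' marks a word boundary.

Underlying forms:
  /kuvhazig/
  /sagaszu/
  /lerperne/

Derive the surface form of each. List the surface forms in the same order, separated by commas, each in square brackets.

[kufazig], [sagazzu], [lerperne]

/kuvhazig/:
  A Regressive Voicing Assimilation: [kuvhazig] → [kufhazig]
  B h-Deletion: [kufhazig] → [kufazig]
/sagaszu/:
  A Regressive Voicing Assimilation: [sagaszu] → [sagazzu]
  B h-Deletion: no change — [sagazzu]
/lerperne/:
  A Regressive Voicing Assimilation: no change — [lerperne]
  B h-Deletion: no change — [lerperne]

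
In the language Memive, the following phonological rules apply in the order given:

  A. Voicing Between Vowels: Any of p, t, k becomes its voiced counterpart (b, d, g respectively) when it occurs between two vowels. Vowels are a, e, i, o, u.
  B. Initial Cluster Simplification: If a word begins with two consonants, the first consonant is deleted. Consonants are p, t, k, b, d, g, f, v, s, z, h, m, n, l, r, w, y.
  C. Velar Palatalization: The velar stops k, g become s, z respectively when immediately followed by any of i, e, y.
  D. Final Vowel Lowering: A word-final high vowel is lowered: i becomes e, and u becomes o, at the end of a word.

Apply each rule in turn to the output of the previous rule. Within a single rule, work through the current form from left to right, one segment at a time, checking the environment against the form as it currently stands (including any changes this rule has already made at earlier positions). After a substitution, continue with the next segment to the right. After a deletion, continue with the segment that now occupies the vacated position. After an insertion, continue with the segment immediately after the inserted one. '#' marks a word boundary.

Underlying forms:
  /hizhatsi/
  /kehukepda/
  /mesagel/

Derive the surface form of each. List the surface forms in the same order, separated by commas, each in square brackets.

[hizhatse], [sehuzepda], [mesazel]

/hizhatsi/:
  A Voicing Between Vowels: no change — [hizhatsi]
  B Initial Cluster Simplification: no change — [hizhatsi]
  C Velar Palatalization: no change — [hizhatsi]
  D Final Vowel Lowering: [hizhatsi] → [hizhatse]
/kehukepda/:
  A Voicing Between Vowels: [kehukepda] → [kehugepda]
  B Initial Cluster Simplification: no change — [kehugepda]
  C Velar Palatalization: [kehugepda] → [sehuzepda]
  D Final Vowel Lowering: no change — [sehuzepda]
/mesagel/:
  A Voicing Between Vowels: no change — [mesagel]
  B Initial Cluster Simplification: no change — [mesagel]
  C Velar Palatalization: [mesagel] → [mesazel]
  D Final Vowel Lowering: no change — [mesazel]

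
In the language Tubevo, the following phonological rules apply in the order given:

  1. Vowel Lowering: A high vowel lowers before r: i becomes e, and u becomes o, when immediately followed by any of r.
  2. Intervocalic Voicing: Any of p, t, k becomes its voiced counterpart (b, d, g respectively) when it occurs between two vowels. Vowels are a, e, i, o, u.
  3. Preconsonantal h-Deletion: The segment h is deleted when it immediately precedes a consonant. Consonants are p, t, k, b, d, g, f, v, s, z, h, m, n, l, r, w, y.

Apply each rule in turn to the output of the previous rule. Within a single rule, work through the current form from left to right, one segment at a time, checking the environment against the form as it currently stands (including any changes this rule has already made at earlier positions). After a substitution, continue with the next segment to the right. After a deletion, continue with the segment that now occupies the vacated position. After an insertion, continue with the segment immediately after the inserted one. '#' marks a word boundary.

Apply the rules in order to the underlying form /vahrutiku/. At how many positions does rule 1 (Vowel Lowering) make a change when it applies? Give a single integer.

1 Vowel Lowering: no change — [vahrutiku]
2 Intervocalic Voicing: [vahrutiku] → [vahrudigu]
3 Preconsonantal h-Deletion: [vahrudigu] → [varudigu]
Rule 1 changed 0 position(s).

0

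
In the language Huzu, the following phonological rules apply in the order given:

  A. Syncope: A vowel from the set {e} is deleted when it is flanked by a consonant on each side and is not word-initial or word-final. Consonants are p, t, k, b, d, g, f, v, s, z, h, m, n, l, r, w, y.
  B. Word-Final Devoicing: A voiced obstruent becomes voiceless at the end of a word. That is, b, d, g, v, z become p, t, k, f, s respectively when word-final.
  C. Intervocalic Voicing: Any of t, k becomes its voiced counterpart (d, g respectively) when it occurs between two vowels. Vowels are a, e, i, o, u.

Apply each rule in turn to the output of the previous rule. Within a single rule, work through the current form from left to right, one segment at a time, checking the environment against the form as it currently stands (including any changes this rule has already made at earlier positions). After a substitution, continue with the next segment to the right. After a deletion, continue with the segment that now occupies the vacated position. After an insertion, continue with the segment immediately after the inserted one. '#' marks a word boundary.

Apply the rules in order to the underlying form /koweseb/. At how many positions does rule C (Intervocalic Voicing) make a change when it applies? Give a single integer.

A Syncope: [koweseb] → [kowsb]
B Word-Final Devoicing: [kowsb] → [kowsp]
C Intervocalic Voicing: no change — [kowsp]
Rule C changed 0 position(s).

0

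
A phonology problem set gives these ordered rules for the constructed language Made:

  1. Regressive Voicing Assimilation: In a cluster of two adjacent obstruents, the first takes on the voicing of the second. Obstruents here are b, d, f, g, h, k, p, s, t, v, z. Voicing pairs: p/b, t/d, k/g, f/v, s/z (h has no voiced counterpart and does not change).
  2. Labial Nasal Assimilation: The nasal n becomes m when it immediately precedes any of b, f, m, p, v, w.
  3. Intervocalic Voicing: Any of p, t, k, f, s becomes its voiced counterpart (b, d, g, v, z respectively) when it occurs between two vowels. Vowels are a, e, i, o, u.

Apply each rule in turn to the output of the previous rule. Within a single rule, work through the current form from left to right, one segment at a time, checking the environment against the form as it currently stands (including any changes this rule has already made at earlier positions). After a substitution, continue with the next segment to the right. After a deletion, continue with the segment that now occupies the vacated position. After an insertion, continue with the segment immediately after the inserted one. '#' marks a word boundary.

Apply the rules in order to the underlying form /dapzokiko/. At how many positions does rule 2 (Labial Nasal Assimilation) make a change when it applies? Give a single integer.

1 Regressive Voicing Assimilation: [dapzokiko] → [dabzokiko]
2 Labial Nasal Assimilation: no change — [dabzokiko]
3 Intervocalic Voicing: [dabzokiko] → [dabzogigo]
Rule 2 changed 0 position(s).

0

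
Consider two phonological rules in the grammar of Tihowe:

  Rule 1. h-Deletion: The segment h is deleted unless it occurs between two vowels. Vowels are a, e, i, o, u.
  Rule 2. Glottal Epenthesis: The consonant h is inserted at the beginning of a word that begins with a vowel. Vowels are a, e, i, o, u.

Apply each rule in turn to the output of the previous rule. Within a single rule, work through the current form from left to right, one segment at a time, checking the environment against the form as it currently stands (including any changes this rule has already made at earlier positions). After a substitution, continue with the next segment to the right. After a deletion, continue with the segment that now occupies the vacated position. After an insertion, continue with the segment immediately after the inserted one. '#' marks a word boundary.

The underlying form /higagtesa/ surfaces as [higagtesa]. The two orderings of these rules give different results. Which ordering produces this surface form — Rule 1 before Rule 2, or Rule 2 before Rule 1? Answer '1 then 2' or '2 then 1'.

Order 1 then 2:
  1 h-Deletion: [higagtesa] → [igagtesa]
  2 Glottal Epenthesis: [igagtesa] → [higagtesa]
  result: [higagtesa]
Order 2 then 1:
  2 Glottal Epenthesis: no change — [higagtesa]
  1 h-Deletion: [higagtesa] → [igagtesa]
  result: [igagtesa]

1 then 2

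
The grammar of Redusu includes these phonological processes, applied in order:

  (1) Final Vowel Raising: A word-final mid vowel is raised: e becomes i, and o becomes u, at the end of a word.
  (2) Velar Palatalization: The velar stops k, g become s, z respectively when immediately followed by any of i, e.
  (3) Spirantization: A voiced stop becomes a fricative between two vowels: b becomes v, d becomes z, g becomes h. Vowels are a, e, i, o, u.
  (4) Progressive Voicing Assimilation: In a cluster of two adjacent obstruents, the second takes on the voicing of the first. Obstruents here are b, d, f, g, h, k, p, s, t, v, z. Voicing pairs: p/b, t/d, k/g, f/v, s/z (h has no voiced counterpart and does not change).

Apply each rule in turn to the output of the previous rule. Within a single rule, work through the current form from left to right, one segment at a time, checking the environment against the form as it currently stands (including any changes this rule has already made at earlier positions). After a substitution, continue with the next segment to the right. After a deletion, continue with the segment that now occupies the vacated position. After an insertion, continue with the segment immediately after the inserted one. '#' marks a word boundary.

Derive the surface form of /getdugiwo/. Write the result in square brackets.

[zettuziwu]

(1) Final Vowel Raising: [getdugiwo] → [getdugiwu]
(2) Velar Palatalization: [getdugiwu] → [zetduziwu]
(3) Spirantization: no change — [zetduziwu]
(4) Progressive Voicing Assimilation: [zetduziwu] → [zettuziwu]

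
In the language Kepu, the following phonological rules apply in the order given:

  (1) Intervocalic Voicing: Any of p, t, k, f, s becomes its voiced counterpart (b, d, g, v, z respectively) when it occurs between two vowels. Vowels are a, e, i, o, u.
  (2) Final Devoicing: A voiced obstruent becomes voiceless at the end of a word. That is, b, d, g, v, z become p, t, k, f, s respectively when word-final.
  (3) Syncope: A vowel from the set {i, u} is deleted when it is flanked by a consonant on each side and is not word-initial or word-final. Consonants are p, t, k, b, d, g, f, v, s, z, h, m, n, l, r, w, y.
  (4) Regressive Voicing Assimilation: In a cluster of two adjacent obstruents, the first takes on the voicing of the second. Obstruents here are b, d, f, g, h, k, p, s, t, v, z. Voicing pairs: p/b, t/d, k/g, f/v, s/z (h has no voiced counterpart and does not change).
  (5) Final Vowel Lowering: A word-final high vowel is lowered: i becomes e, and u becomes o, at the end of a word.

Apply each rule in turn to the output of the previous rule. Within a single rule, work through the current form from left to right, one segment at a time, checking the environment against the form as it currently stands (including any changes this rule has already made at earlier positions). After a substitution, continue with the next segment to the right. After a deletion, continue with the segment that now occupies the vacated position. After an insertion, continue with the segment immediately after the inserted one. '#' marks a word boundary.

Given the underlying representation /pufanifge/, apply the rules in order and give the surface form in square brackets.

(1) Intervocalic Voicing: [pufanifge] → [puvanifge]
(2) Final Devoicing: no change — [puvanifge]
(3) Syncope: [puvanifge] → [pvanfge]
(4) Regressive Voicing Assimilation: [pvanfge] → [bvanvge]
(5) Final Vowel Lowering: no change — [bvanvge]

[bvanvge]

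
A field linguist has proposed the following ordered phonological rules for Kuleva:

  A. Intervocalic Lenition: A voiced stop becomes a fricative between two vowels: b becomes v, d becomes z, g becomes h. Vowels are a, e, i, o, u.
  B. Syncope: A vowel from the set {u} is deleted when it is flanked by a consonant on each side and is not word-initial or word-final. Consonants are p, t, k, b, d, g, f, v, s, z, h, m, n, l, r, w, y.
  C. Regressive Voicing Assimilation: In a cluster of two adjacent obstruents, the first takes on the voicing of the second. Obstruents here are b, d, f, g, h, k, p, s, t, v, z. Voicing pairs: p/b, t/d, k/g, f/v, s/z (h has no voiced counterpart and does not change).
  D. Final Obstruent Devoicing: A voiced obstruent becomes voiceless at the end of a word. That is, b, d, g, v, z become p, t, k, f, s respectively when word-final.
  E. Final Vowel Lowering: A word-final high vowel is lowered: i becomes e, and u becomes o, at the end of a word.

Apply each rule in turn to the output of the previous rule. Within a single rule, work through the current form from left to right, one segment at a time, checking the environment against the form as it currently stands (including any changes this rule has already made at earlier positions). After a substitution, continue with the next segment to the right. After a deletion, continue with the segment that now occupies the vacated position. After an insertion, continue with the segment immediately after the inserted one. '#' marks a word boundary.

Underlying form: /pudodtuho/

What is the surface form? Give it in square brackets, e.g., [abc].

[bzottho]

A Intervocalic Lenition: [pudodtuho] → [puzodtuho]
B Syncope: [puzodtuho] → [pzodtho]
C Regressive Voicing Assimilation: [pzodtho] → [bzottho]
D Final Obstruent Devoicing: no change — [bzottho]
E Final Vowel Lowering: no change — [bzottho]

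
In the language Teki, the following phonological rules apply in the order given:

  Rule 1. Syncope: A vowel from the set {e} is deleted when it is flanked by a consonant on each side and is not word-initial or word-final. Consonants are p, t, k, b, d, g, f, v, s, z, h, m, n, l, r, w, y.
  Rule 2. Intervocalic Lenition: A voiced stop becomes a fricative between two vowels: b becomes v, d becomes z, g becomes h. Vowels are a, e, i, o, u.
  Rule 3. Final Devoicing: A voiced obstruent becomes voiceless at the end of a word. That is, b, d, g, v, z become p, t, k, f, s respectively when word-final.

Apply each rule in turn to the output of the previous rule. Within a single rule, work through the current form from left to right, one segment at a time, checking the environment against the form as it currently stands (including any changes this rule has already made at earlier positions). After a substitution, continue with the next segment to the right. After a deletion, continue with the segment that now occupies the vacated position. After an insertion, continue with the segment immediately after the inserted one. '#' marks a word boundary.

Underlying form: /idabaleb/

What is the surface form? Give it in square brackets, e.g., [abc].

Rule 1 Syncope: [idabaleb] → [idabalb]
Rule 2 Intervocalic Lenition: [idabalb] → [izavalb]
Rule 3 Final Devoicing: [izavalb] → [izavalp]

[izavalp]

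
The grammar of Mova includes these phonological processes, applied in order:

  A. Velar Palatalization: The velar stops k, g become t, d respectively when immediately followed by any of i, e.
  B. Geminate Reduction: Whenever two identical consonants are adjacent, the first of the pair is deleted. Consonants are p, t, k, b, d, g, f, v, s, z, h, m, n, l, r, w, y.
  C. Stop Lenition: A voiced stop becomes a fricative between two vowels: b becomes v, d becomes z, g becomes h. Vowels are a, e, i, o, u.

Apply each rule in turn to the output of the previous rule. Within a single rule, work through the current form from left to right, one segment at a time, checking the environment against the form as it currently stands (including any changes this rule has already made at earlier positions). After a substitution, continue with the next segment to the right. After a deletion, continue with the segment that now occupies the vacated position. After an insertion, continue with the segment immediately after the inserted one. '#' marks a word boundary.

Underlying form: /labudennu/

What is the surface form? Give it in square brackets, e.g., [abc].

[lavuzenu]

A Velar Palatalization: no change — [labudennu]
B Geminate Reduction: [labudennu] → [labudenu]
C Stop Lenition: [labudenu] → [lavuzenu]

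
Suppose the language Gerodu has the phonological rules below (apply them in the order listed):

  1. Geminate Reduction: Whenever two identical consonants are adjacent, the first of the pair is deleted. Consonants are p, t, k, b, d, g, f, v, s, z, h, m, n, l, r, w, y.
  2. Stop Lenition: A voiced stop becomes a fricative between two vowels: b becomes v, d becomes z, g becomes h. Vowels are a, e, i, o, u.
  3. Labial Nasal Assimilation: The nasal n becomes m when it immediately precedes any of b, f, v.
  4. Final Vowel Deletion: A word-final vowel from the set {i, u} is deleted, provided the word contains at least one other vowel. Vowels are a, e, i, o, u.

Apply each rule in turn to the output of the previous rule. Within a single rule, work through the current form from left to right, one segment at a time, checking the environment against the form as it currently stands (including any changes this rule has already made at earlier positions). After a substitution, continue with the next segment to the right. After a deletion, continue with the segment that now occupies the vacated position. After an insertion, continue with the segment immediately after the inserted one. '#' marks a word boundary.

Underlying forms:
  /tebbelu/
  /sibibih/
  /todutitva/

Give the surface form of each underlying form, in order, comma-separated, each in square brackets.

/tebbelu/:
  1 Geminate Reduction: [tebbelu] → [tebelu]
  2 Stop Lenition: [tebelu] → [tevelu]
  3 Labial Nasal Assimilation: no change — [tevelu]
  4 Final Vowel Deletion: [tevelu] → [tevel]
/sibibih/:
  1 Geminate Reduction: no change — [sibibih]
  2 Stop Lenition: [sibibih] → [sivivih]
  3 Labial Nasal Assimilation: no change — [sivivih]
  4 Final Vowel Deletion: no change — [sivivih]
/todutitva/:
  1 Geminate Reduction: no change — [todutitva]
  2 Stop Lenition: [todutitva] → [tozutitva]
  3 Labial Nasal Assimilation: no change — [tozutitva]
  4 Final Vowel Deletion: no change — [tozutitva]

[tevel], [sivivih], [tozutitva]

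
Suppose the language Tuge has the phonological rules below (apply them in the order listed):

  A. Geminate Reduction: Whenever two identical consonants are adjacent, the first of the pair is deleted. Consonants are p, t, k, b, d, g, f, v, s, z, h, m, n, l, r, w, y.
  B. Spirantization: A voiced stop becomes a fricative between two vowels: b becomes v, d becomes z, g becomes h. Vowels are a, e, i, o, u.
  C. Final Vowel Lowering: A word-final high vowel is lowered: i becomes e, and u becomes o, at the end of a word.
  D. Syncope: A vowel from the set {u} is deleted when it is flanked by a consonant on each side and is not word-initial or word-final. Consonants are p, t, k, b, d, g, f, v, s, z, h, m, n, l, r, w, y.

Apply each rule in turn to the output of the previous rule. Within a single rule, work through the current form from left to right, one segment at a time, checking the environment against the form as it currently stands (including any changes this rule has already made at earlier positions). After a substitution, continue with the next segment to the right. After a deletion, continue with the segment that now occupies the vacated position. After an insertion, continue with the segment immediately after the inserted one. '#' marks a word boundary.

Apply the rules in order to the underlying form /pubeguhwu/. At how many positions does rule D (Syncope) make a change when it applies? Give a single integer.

2

A Geminate Reduction: no change — [pubeguhwu]
B Spirantization: [pubeguhwu] → [puvehuhwu]
C Final Vowel Lowering: [puvehuhwu] → [puvehuhwo]
D Syncope: [puvehuhwo] → [pvehhwo]
Rule D changed 2 position(s).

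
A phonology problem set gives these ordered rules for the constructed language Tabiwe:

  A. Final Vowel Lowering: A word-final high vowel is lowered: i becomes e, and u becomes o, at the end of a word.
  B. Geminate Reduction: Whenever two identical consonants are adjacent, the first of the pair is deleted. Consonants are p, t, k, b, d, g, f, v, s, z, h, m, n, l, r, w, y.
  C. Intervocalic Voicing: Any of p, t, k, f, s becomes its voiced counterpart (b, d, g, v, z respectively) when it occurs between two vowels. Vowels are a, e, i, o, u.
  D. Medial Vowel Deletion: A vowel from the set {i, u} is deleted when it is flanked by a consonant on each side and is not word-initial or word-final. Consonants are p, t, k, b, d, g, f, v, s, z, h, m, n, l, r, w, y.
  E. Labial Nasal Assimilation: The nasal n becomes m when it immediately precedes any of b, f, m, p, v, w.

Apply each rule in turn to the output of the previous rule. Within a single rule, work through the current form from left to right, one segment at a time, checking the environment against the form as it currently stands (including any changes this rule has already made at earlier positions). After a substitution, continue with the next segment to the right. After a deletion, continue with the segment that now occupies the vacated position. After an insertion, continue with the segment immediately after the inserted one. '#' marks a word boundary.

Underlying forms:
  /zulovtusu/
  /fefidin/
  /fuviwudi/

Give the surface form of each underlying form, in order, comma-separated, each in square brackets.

/zulovtusu/:
  A Final Vowel Lowering: [zulovtusu] → [zulovtuso]
  B Geminate Reduction: no change — [zulovtuso]
  C Intervocalic Voicing: [zulovtuso] → [zulovtuzo]
  D Medial Vowel Deletion: [zulovtuzo] → [zlovtzo]
  E Labial Nasal Assimilation: no change — [zlovtzo]
/fefidin/:
  A Final Vowel Lowering: no change — [fefidin]
  B Geminate Reduction: no change — [fefidin]
  C Intervocalic Voicing: [fefidin] → [fevidin]
  D Medial Vowel Deletion: [fevidin] → [fevdn]
  E Labial Nasal Assimilation: no change — [fevdn]
/fuviwudi/:
  A Final Vowel Lowering: [fuviwudi] → [fuviwude]
  B Geminate Reduction: no change — [fuviwude]
  C Intervocalic Voicing: no change — [fuviwude]
  D Medial Vowel Deletion: [fuviwude] → [fvwde]
  E Labial Nasal Assimilation: no change — [fvwde]

[zlovtzo], [fevdn], [fvwde]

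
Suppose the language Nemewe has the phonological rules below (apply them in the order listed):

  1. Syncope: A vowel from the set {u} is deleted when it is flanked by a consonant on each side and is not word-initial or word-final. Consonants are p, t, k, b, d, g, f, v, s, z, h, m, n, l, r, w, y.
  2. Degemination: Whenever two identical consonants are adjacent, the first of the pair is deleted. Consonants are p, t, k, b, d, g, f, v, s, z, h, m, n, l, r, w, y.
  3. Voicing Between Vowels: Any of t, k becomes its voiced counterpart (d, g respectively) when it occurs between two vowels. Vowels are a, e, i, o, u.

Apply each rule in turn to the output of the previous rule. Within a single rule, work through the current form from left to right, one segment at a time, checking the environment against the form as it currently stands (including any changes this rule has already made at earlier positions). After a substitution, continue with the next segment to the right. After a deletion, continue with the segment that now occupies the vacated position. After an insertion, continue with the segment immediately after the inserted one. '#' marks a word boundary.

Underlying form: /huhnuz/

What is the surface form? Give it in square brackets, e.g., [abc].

[hnz]

1 Syncope: [huhnuz] → [hhnz]
2 Degemination: [hhnz] → [hnz]
3 Voicing Between Vowels: no change — [hnz]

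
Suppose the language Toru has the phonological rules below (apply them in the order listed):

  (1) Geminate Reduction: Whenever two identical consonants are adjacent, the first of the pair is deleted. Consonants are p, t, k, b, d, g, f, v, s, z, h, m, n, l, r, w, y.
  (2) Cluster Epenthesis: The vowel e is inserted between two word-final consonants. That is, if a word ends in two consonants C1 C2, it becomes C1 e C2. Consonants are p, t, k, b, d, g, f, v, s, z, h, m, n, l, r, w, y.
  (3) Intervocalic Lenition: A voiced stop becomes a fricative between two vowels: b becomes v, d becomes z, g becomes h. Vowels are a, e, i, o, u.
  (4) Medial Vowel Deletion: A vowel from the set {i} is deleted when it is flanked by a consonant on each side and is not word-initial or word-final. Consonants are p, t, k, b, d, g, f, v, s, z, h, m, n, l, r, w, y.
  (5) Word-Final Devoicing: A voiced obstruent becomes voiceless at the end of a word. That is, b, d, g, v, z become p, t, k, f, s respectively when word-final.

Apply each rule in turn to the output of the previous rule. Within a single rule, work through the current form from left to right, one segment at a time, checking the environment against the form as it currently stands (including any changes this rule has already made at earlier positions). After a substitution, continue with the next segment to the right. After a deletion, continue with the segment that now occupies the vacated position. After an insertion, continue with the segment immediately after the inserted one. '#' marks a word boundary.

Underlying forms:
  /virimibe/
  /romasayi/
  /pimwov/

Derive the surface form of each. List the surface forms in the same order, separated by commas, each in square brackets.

[vrmve], [romasayi], [pmwof]

/virimibe/:
  (1) Geminate Reduction: no change — [virimibe]
  (2) Cluster Epenthesis: no change — [virimibe]
  (3) Intervocalic Lenition: [virimibe] → [virimive]
  (4) Medial Vowel Deletion: [virimive] → [vrmve]
  (5) Word-Final Devoicing: no change — [vrmve]
/romasayi/:
  (1) Geminate Reduction: no change — [romasayi]
  (2) Cluster Epenthesis: no change — [romasayi]
  (3) Intervocalic Lenition: no change — [romasayi]
  (4) Medial Vowel Deletion: no change — [romasayi]
  (5) Word-Final Devoicing: no change — [romasayi]
/pimwov/:
  (1) Geminate Reduction: no change — [pimwov]
  (2) Cluster Epenthesis: no change — [pimwov]
  (3) Intervocalic Lenition: no change — [pimwov]
  (4) Medial Vowel Deletion: [pimwov] → [pmwov]
  (5) Word-Final Devoicing: [pmwov] → [pmwof]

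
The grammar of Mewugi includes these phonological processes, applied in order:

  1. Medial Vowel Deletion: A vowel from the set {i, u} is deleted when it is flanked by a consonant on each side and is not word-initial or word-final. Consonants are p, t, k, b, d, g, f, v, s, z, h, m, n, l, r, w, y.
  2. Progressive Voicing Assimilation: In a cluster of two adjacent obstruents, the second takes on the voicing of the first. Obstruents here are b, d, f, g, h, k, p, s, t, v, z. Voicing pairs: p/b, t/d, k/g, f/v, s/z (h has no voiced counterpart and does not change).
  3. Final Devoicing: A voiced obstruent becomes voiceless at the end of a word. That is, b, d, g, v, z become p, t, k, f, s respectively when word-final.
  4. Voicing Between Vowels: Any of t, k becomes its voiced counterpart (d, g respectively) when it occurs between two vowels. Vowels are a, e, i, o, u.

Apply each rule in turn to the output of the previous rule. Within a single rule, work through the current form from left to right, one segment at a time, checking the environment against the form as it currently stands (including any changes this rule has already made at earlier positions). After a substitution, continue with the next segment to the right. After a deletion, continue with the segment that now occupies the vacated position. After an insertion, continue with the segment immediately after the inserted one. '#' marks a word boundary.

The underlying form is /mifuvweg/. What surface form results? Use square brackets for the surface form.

1 Medial Vowel Deletion: [mifuvweg] → [mfvweg]
2 Progressive Voicing Assimilation: [mfvweg] → [mffweg]
3 Final Devoicing: [mffweg] → [mffwek]
4 Voicing Between Vowels: no change — [mffwek]

[mffwek]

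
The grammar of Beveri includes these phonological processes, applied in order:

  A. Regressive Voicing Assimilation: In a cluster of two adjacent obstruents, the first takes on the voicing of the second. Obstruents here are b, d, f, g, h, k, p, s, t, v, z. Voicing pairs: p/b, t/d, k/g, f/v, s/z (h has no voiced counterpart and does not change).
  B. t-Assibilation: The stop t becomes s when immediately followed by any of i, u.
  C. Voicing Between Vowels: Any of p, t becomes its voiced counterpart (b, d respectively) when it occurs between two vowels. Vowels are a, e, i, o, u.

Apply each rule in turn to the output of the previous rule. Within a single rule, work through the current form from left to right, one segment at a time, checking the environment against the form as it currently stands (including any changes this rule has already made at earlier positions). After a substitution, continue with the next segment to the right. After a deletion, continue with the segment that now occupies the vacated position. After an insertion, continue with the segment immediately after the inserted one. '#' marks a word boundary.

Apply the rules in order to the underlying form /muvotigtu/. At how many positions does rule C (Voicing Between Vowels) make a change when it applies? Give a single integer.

0

A Regressive Voicing Assimilation: [muvotigtu] → [muvotiktu]
B t-Assibilation: [muvotiktu] → [muvosiksu]
C Voicing Between Vowels: no change — [muvosiksu]
Rule C changed 0 position(s).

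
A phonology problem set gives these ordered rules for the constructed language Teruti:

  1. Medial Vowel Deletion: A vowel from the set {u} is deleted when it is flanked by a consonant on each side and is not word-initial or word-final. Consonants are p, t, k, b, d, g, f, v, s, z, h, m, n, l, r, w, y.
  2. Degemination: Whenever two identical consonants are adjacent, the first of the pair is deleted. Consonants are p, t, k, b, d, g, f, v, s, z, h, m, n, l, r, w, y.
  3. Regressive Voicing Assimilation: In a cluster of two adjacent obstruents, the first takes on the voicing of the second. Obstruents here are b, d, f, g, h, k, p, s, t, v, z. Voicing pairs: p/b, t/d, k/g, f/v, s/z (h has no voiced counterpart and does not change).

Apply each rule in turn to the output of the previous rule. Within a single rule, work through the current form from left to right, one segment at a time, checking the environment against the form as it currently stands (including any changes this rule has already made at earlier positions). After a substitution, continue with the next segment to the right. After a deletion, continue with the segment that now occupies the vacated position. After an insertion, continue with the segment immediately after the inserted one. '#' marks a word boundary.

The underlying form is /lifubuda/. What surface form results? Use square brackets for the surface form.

1 Medial Vowel Deletion: [lifubuda] → [lifbda]
2 Degemination: no change — [lifbda]
3 Regressive Voicing Assimilation: [lifbda] → [livbda]

[livbda]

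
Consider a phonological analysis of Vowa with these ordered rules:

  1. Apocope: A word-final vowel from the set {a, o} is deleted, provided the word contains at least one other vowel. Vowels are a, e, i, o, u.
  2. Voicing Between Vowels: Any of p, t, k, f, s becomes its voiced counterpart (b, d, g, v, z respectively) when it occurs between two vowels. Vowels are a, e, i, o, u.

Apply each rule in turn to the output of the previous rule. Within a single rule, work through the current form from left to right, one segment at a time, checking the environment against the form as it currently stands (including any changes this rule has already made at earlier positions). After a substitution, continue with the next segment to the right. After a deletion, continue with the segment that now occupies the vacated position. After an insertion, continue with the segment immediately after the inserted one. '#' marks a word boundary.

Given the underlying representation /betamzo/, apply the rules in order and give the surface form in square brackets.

1 Apocope: [betamzo] → [betamz]
2 Voicing Between Vowels: [betamz] → [bedamz]

[bedamz]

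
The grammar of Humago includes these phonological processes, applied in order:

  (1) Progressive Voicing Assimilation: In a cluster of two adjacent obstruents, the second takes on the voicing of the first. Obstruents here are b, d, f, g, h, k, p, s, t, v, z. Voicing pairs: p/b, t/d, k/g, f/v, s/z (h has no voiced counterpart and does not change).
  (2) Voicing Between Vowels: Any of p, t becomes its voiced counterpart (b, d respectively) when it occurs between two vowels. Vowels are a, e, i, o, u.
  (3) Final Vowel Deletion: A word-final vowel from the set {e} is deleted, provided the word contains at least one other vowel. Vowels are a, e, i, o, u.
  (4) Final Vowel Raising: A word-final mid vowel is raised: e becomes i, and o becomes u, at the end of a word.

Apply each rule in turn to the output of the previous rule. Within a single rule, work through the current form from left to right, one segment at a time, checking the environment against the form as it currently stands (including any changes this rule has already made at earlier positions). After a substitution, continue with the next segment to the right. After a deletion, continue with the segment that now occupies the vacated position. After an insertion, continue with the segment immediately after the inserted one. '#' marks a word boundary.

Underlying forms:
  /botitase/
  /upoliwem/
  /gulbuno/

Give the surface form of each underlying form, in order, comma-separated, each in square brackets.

[bodidas], [uboliwem], [gulbunu]

/botitase/:
  (1) Progressive Voicing Assimilation: no change — [botitase]
  (2) Voicing Between Vowels: [botitase] → [bodidase]
  (3) Final Vowel Deletion: [bodidase] → [bodidas]
  (4) Final Vowel Raising: no change — [bodidas]
/upoliwem/:
  (1) Progressive Voicing Assimilation: no change — [upoliwem]
  (2) Voicing Between Vowels: [upoliwem] → [uboliwem]
  (3) Final Vowel Deletion: no change — [uboliwem]
  (4) Final Vowel Raising: no change — [uboliwem]
/gulbuno/:
  (1) Progressive Voicing Assimilation: no change — [gulbuno]
  (2) Voicing Between Vowels: no change — [gulbuno]
  (3) Final Vowel Deletion: no change — [gulbuno]
  (4) Final Vowel Raising: [gulbuno] → [gulbunu]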